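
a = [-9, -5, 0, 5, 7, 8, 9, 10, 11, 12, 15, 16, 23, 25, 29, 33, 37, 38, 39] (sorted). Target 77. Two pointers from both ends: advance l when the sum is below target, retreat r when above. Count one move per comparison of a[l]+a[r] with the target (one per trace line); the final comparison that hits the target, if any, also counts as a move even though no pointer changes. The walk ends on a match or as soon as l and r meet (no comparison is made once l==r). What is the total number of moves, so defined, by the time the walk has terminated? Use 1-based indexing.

18 moves

l=1 r=19: -9+39=30 <77, l++
l=2 r=19: -5+39=34 <77, l++
l=3 r=19: 0+39=39 <77, l++
l=4 r=19: 5+39=44 <77, l++
l=5 r=19: 7+39=46 <77, l++
l=6 r=19: 8+39=47 <77, l++
l=7 r=19: 9+39=48 <77, l++
l=8 r=19: 10+39=49 <77, l++
l=9 r=19: 11+39=50 <77, l++
l=10 r=19: 12+39=51 <77, l++
l=11 r=19: 15+39=54 <77, l++
l=12 r=19: 16+39=55 <77, l++
l=13 r=19: 23+39=62 <77, l++
l=14 r=19: 25+39=64 <77, l++
l=15 r=19: 29+39=68 <77, l++
l=16 r=19: 33+39=72 <77, l++
l=17 r=19: 37+39=76 <77, l++
l=18 r=19: 38+39=77, found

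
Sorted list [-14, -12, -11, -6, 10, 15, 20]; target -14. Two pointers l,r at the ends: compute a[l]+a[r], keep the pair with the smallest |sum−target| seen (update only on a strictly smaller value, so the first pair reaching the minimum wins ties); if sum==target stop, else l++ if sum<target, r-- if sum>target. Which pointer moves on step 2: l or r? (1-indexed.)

[1,7] -14+20=6 d=20 * → r--
[1,6] -14+15=1 d=15 * → r--

r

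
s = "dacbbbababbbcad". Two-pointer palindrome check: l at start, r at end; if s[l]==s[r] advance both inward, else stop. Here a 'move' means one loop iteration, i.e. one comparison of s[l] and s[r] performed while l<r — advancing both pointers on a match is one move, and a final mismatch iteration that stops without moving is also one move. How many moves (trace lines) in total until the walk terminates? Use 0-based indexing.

l=0 r=14: 'd'=='d', l++,r--
l=1 r=13: 'a'=='a', l++,r--
l=2 r=12: 'c'=='c', l++,r--
l=3 r=11: 'b'=='b', l++,r--
l=4 r=10: 'b'=='b', l++,r--
l=5 r=9: 'b'=='b', l++,r--
l=6 r=8: 'a'=='a', l++,r--

7 moves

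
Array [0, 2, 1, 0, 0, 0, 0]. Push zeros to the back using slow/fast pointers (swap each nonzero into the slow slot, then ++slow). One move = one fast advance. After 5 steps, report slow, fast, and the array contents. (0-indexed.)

(s=0,f=0) a[fast]=0 → fast++
(s=0,f=1) a[fast]=2≠0 swap→a[0]=2 → slow++,fast++
(s=1,f=2) a[fast]=1≠0 swap→a[1]=1 → slow++,fast++
(s=2,f=3) a[fast]=0 → fast++
(s=2,f=4) a[fast]=0 → fast++

slow=2, fast=5, a=[2, 1, 0, 0, 0, 0, 0]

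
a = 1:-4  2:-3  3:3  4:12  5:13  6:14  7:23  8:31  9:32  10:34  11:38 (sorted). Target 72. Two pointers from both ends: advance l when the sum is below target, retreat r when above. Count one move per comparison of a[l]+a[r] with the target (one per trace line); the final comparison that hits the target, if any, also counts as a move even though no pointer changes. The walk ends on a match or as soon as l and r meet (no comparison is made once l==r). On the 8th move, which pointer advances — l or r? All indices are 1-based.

l=1 r=11: -4+38=34 <72, l++
l=2 r=11: -3+38=35 <72, l++
l=3 r=11: 3+38=41 <72, l++
l=4 r=11: 12+38=50 <72, l++
l=5 r=11: 13+38=51 <72, l++
l=6 r=11: 14+38=52 <72, l++
l=7 r=11: 23+38=61 <72, l++
l=8 r=11: 31+38=69 <72, l++

l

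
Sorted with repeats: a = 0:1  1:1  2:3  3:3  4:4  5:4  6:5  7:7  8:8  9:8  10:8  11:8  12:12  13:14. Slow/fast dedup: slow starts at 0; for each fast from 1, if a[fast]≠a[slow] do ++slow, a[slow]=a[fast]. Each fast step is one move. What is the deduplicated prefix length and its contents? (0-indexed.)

slow=0 fast=1: a[fast]=1=a[slow] dup, fast++
slow=0 fast=2: a[fast]=3≠a[slow]=1 write a[1]=3, slow++,fast++
slow=1 fast=3: a[fast]=3=a[slow] dup, fast++
slow=1 fast=4: a[fast]=4≠a[slow]=3 write a[2]=4, slow++,fast++
slow=2 fast=5: a[fast]=4=a[slow] dup, fast++
slow=2 fast=6: a[fast]=5≠a[slow]=4 write a[3]=5, slow++,fast++
slow=3 fast=7: a[fast]=7≠a[slow]=5 write a[4]=7, slow++,fast++
slow=4 fast=8: a[fast]=8≠a[slow]=7 write a[5]=8, slow++,fast++
slow=5 fast=9: a[fast]=8=a[slow] dup, fast++
slow=5 fast=10: a[fast]=8=a[slow] dup, fast++
slow=5 fast=11: a[fast]=8=a[slow] dup, fast++
slow=5 fast=12: a[fast]=12≠a[slow]=8 write a[6]=12, slow++,fast++
slow=6 fast=13: a[fast]=14≠a[slow]=12 write a[7]=14, slow++,fast++

length 8; prefix = [1, 3, 4, 5, 7, 8, 12, 14]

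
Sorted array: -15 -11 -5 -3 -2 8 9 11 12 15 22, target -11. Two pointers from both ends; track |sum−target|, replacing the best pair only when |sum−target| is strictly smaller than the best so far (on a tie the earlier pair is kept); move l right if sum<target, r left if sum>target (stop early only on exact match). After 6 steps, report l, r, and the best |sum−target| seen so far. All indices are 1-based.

l=1 r=11: -15+22=7 d=18 *, r--
l=1 r=10: -15+15=0 d=11 *, r--
l=1 r=9: -15+12=-3 d=8 *, r--
l=1 r=8: -15+11=-4 d=7 *, r--
l=1 r=7: -15+9=-6 d=5 *, r--
l=1 r=6: -15+8=-7 d=4 *, r--

l=1, r=5, best |Δ|=4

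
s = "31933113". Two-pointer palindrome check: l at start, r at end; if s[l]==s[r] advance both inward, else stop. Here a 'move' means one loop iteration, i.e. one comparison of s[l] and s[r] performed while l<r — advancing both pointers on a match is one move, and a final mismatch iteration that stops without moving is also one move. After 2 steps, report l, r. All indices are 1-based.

[1,8] '3'=='3' → l++,r--
[2,7] '1'=='1' → l++,r--

l=3, r=6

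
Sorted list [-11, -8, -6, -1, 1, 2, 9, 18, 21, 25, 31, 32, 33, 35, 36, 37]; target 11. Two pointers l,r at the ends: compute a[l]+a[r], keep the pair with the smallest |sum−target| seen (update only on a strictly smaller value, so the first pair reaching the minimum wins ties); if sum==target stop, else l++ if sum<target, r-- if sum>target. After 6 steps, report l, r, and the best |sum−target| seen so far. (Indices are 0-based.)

l=0, r=9, best |Δ|=9

l=0 r=15: -11+37=26 d=15 *, r--
l=0 r=14: -11+36=25 d=14 *, r--
l=0 r=13: -11+35=24 d=13 *, r--
l=0 r=12: -11+33=22 d=11 *, r--
l=0 r=11: -11+32=21 d=10 *, r--
l=0 r=10: -11+31=20 d=9 *, r--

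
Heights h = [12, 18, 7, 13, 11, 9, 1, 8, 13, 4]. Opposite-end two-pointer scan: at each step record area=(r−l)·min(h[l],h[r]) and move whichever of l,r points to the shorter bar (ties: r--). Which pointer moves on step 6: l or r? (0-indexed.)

r

l=0 r=9: min(12,4)*9=36 best=36 *, r--
l=0 r=8: min(12,13)*8=96 best=96 *, l++
l=1 r=8: min(18,13)*7=91 best=96, r--
l=1 r=7: min(18,8)*6=48 best=96, r--
l=1 r=6: min(18,1)*5=5 best=96, r--
l=1 r=5: min(18,9)*4=36 best=96, r--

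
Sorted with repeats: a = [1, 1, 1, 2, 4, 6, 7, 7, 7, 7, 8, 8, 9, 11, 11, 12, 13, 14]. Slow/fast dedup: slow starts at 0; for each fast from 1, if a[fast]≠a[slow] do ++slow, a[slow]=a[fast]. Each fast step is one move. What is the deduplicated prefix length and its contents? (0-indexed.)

length 11; prefix = [1, 2, 4, 6, 7, 8, 9, 11, 12, 13, 14]

(s=0,f=1) a[fast]=1=a[slow] dup → fast++
(s=0,f=2) a[fast]=1=a[slow] dup → fast++
(s=0,f=3) a[fast]=2≠a[slow]=1 write a[1]=2 → slow++,fast++
(s=1,f=4) a[fast]=4≠a[slow]=2 write a[2]=4 → slow++,fast++
(s=2,f=5) a[fast]=6≠a[slow]=4 write a[3]=6 → slow++,fast++
(s=3,f=6) a[fast]=7≠a[slow]=6 write a[4]=7 → slow++,fast++
(s=4,f=7) a[fast]=7=a[slow] dup → fast++
(s=4,f=8) a[fast]=7=a[slow] dup → fast++
(s=4,f=9) a[fast]=7=a[slow] dup → fast++
(s=4,f=10) a[fast]=8≠a[slow]=7 write a[5]=8 → slow++,fast++
(s=5,f=11) a[fast]=8=a[slow] dup → fast++
(s=5,f=12) a[fast]=9≠a[slow]=8 write a[6]=9 → slow++,fast++
(s=6,f=13) a[fast]=11≠a[slow]=9 write a[7]=11 → slow++,fast++
(s=7,f=14) a[fast]=11=a[slow] dup → fast++
(s=7,f=15) a[fast]=12≠a[slow]=11 write a[8]=12 → slow++,fast++
(s=8,f=16) a[fast]=13≠a[slow]=12 write a[9]=13 → slow++,fast++
(s=9,f=17) a[fast]=14≠a[slow]=13 write a[10]=14 → slow++,fast++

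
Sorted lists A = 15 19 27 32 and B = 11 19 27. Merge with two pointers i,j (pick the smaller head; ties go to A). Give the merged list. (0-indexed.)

[i=0,j=0] A[i]=15>B[j]=11 take 11 → j++
[i=0,j=1] A[i]=15<=B[j]=19 take 15 → i++
[i=1,j=1] A[i]=19<=B[j]=19 take 19 → i++
[i=2,j=1] A[i]=27>B[j]=19 take 19 → j++
[i=2,j=2] A[i]=27<=B[j]=27 take 27 → i++
[i=3,j=2] A[i]=32>B[j]=27 take 27 → j++
[i=3,j=3] B done, take A[i]=32 → i++

[11, 15, 19, 19, 27, 27, 32]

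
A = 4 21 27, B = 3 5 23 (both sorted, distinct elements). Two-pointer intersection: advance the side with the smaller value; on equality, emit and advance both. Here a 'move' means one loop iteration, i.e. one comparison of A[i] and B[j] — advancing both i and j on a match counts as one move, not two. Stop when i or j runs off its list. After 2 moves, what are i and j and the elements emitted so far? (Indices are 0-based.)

i=1, j=1, emitted=[]

[i=0,j=0] 4>3 → j++
[i=0,j=1] 4<5 → i++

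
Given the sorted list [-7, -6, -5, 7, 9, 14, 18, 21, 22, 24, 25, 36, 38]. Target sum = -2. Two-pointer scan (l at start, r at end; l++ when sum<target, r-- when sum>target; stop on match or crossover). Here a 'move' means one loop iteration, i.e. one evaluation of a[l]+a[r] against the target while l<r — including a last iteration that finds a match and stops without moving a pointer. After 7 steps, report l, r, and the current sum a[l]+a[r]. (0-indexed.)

l=0, r=5, sum=7

l=0 r=12: -7+38=31 >-2, r--
l=0 r=11: -7+36=29 >-2, r--
l=0 r=10: -7+25=18 >-2, r--
l=0 r=9: -7+24=17 >-2, r--
l=0 r=8: -7+22=15 >-2, r--
l=0 r=7: -7+21=14 >-2, r--
l=0 r=6: -7+18=11 >-2, r--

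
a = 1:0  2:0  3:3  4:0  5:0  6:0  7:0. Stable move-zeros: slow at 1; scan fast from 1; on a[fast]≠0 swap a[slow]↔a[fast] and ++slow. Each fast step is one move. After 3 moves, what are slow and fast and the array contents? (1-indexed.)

slow=2, fast=4, a=[3, 0, 0, 0, 0, 0, 0]

(s=1,f=1) a[fast]=0 → fast++
(s=1,f=2) a[fast]=0 → fast++
(s=1,f=3) a[fast]=3≠0 swap→a[1]=3 → slow++,fast++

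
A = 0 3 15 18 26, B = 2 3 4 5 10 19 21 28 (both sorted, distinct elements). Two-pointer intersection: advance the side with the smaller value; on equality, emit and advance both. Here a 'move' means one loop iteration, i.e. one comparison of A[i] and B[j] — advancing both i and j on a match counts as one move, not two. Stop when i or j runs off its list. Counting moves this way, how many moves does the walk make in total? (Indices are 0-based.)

11 moves

i=0 j=0: 0<2, i++
i=1 j=0: 3>2, j++
i=1 j=1: 3==3 emit, i++,j++
i=2 j=2: 15>4, j++
i=2 j=3: 15>5, j++
i=2 j=4: 15>10, j++
i=2 j=5: 15<19, i++
i=3 j=5: 18<19, i++
i=4 j=5: 26>19, j++
i=4 j=6: 26>21, j++
i=4 j=7: 26<28, i++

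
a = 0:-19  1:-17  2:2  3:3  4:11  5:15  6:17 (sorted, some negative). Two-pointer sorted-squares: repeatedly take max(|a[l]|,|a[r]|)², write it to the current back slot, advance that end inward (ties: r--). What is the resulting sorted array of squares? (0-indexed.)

[4, 9, 121, 225, 289, 289, 361]

l=0 r=6: |-19|>|17| out[6]=361, l++
l=1 r=6: |-17|<=|17| out[5]=289, r--
l=1 r=5: |-17|>|15| out[4]=289, l++
l=2 r=5: |2|<=|15| out[3]=225, r--
l=2 r=4: |2|<=|11| out[2]=121, r--
l=2 r=3: |2|<=|3| out[1]=9, r--
l=2 r=2: |2|<=|2| out[0]=4, r--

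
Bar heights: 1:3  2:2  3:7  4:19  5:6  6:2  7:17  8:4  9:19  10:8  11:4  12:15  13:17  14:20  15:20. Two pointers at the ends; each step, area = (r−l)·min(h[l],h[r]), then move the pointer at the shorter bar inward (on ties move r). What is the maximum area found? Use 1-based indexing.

max area = 209

l=1 r=15: min(3,20)*14=42 best=42 *, l++
l=2 r=15: min(2,20)*13=26 best=42, l++
l=3 r=15: min(7,20)*12=84 best=84 *, l++
l=4 r=15: min(19,20)*11=209 best=209 *, l++
l=5 r=15: min(6,20)*10=60 best=209, l++
l=6 r=15: min(2,20)*9=18 best=209, l++
l=7 r=15: min(17,20)*8=136 best=209, l++
l=8 r=15: min(4,20)*7=28 best=209, l++
l=9 r=15: min(19,20)*6=114 best=209, l++
l=10 r=15: min(8,20)*5=40 best=209, l++
l=11 r=15: min(4,20)*4=16 best=209, l++
l=12 r=15: min(15,20)*3=45 best=209, l++
l=13 r=15: min(17,20)*2=34 best=209, l++
l=14 r=15: min(20,20)*1=20 best=209, r--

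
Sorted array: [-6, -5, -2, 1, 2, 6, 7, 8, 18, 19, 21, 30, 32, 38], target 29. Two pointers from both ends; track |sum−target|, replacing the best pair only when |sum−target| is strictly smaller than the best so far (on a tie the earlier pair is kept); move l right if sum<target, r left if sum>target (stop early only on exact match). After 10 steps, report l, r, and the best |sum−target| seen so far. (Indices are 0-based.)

[0,13] -6+38=32 d=3 * → r--
[0,12] -6+32=26 d=3 → l++
[1,12] -5+32=27 d=2 * → l++
[2,12] -2+32=30 d=1 * → r--
[2,11] -2+30=28 d=1 → l++
[3,11] 1+30=31 d=2 → r--
[3,10] 1+21=22 d=7 → l++
[4,10] 2+21=23 d=6 → l++
[5,10] 6+21=27 d=2 → l++
[6,10] 7+21=28 d=1 → l++

l=7, r=10, best |Δ|=1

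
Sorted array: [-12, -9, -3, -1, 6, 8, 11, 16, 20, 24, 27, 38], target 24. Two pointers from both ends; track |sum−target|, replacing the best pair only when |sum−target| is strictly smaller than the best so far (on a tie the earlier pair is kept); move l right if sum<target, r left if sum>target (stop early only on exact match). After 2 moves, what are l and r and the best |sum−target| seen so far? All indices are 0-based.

l=1, r=10, best |Δ|=2

l=0 r=11: -12+38=26 d=2 *, r--
l=0 r=10: -12+27=15 d=9, l++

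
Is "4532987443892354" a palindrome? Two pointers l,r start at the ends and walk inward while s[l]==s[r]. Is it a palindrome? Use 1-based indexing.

l=1 r=16: '4'=='4', l++,r--
l=2 r=15: '5'=='5', l++,r--
l=3 r=14: '3'=='3', l++,r--
l=4 r=13: '2'=='2', l++,r--
l=5 r=12: '9'=='9', l++,r--
l=6 r=11: '8'=='8', l++,r--
l=7 r=10: '7'!='3', stop

not a palindrome (mismatch at 7,10)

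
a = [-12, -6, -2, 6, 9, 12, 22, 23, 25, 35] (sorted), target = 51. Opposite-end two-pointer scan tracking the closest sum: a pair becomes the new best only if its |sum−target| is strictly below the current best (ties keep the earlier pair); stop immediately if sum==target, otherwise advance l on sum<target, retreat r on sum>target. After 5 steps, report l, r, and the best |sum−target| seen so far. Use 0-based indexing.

l=0 r=9: -12+35=23 d=28 *, l++
l=1 r=9: -6+35=29 d=22 *, l++
l=2 r=9: -2+35=33 d=18 *, l++
l=3 r=9: 6+35=41 d=10 *, l++
l=4 r=9: 9+35=44 d=7 *, l++

l=5, r=9, best |Δ|=7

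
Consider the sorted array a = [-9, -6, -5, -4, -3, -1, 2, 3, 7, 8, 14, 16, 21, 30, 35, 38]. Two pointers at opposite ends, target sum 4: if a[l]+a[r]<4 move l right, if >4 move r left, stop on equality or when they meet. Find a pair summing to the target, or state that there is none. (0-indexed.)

[0,15] -9+38=29 >4 → r--
[0,14] -9+35=26 >4 → r--
[0,13] -9+30=21 >4 → r--
[0,12] -9+21=12 >4 → r--
[0,11] -9+16=7 >4 → r--
[0,10] -9+14=5 >4 → r--
[0,9] -9+8=-1 <4 → l++
[1,9] -6+8=2 <4 → l++
[2,9] -5+8=3 <4 → l++
[3,9] -4+8=4 → found

(-4, 8)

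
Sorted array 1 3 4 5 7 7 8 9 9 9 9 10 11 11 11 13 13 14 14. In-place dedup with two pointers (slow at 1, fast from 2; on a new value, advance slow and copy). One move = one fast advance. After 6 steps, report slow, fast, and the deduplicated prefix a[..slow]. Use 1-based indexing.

slow=1 fast=2: a[fast]=3≠a[slow]=1 write a[2]=3, slow++,fast++
slow=2 fast=3: a[fast]=4≠a[slow]=3 write a[3]=4, slow++,fast++
slow=3 fast=4: a[fast]=5≠a[slow]=4 write a[4]=5, slow++,fast++
slow=4 fast=5: a[fast]=7≠a[slow]=5 write a[5]=7, slow++,fast++
slow=5 fast=6: a[fast]=7=a[slow] dup, fast++
slow=5 fast=7: a[fast]=8≠a[slow]=7 write a[6]=8, slow++,fast++

slow=6, fast=8, prefix=[1, 3, 4, 5, 7, 8]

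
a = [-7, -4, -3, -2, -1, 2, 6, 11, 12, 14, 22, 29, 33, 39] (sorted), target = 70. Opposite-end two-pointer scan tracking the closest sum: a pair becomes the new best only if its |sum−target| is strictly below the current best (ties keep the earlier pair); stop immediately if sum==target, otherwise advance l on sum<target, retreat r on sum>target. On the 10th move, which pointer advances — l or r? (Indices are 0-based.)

l=0 r=13: -7+39=32 d=38 *, l++
l=1 r=13: -4+39=35 d=35 *, l++
l=2 r=13: -3+39=36 d=34 *, l++
l=3 r=13: -2+39=37 d=33 *, l++
l=4 r=13: -1+39=38 d=32 *, l++
l=5 r=13: 2+39=41 d=29 *, l++
l=6 r=13: 6+39=45 d=25 *, l++
l=7 r=13: 11+39=50 d=20 *, l++
l=8 r=13: 12+39=51 d=19 *, l++
l=9 r=13: 14+39=53 d=17 *, l++

l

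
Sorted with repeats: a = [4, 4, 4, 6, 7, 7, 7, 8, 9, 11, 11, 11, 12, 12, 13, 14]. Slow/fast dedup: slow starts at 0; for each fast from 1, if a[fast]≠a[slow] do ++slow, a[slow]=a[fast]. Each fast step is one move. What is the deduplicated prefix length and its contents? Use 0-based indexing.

(s=0,f=1) a[fast]=4=a[slow] dup → fast++
(s=0,f=2) a[fast]=4=a[slow] dup → fast++
(s=0,f=3) a[fast]=6≠a[slow]=4 write a[1]=6 → slow++,fast++
(s=1,f=4) a[fast]=7≠a[slow]=6 write a[2]=7 → slow++,fast++
(s=2,f=5) a[fast]=7=a[slow] dup → fast++
(s=2,f=6) a[fast]=7=a[slow] dup → fast++
(s=2,f=7) a[fast]=8≠a[slow]=7 write a[3]=8 → slow++,fast++
(s=3,f=8) a[fast]=9≠a[slow]=8 write a[4]=9 → slow++,fast++
(s=4,f=9) a[fast]=11≠a[slow]=9 write a[5]=11 → slow++,fast++
(s=5,f=10) a[fast]=11=a[slow] dup → fast++
(s=5,f=11) a[fast]=11=a[slow] dup → fast++
(s=5,f=12) a[fast]=12≠a[slow]=11 write a[6]=12 → slow++,fast++
(s=6,f=13) a[fast]=12=a[slow] dup → fast++
(s=6,f=14) a[fast]=13≠a[slow]=12 write a[7]=13 → slow++,fast++
(s=7,f=15) a[fast]=14≠a[slow]=13 write a[8]=14 → slow++,fast++

length 9; prefix = [4, 6, 7, 8, 9, 11, 12, 13, 14]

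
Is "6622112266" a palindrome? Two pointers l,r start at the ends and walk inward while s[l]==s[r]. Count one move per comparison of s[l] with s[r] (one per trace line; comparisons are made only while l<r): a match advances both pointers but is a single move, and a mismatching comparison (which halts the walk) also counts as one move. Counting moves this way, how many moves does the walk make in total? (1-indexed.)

5 moves

l=1 r=10: '6'=='6', l++,r--
l=2 r=9: '6'=='6', l++,r--
l=3 r=8: '2'=='2', l++,r--
l=4 r=7: '2'=='2', l++,r--
l=5 r=6: '1'=='1', l++,r--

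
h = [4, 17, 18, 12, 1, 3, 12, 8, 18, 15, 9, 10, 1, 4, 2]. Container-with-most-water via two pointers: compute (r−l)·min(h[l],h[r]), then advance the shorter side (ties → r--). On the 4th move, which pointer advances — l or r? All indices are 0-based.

l

l=0 r=14: min(4,2)*14=28 best=28 *, r--
l=0 r=13: min(4,4)*13=52 best=52 *, r--
l=0 r=12: min(4,1)*12=12 best=52, r--
l=0 r=11: min(4,10)*11=44 best=52, l++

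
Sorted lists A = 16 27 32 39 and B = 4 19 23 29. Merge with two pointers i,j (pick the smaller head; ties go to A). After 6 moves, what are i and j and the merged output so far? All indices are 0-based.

[i=0,j=0] A[i]=16>B[j]=4 take 4 → j++
[i=0,j=1] A[i]=16<=B[j]=19 take 16 → i++
[i=1,j=1] A[i]=27>B[j]=19 take 19 → j++
[i=1,j=2] A[i]=27>B[j]=23 take 23 → j++
[i=1,j=3] A[i]=27<=B[j]=29 take 27 → i++
[i=2,j=3] A[i]=32>B[j]=29 take 29 → j++

i=2, j=4, merged so far=[4, 16, 19, 23, 27, 29]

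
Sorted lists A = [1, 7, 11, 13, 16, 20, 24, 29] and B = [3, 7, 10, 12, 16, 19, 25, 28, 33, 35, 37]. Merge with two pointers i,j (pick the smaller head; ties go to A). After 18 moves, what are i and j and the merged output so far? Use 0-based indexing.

i=8, j=10, merged so far=[1, 3, 7, 7, 10, 11, 12, 13, 16, 16, 19, 20, 24, 25, 28, 29, 33, 35]

[i=0,j=0] A[i]=1<=B[j]=3 take 1 → i++
[i=1,j=0] A[i]=7>B[j]=3 take 3 → j++
[i=1,j=1] A[i]=7<=B[j]=7 take 7 → i++
[i=2,j=1] A[i]=11>B[j]=7 take 7 → j++
[i=2,j=2] A[i]=11>B[j]=10 take 10 → j++
[i=2,j=3] A[i]=11<=B[j]=12 take 11 → i++
[i=3,j=3] A[i]=13>B[j]=12 take 12 → j++
[i=3,j=4] A[i]=13<=B[j]=16 take 13 → i++
[i=4,j=4] A[i]=16<=B[j]=16 take 16 → i++
[i=5,j=4] A[i]=20>B[j]=16 take 16 → j++
[i=5,j=5] A[i]=20>B[j]=19 take 19 → j++
[i=5,j=6] A[i]=20<=B[j]=25 take 20 → i++
[i=6,j=6] A[i]=24<=B[j]=25 take 24 → i++
[i=7,j=6] A[i]=29>B[j]=25 take 25 → j++
[i=7,j=7] A[i]=29>B[j]=28 take 28 → j++
[i=7,j=8] A[i]=29<=B[j]=33 take 29 → i++
[i=8,j=8] A done, take B[j]=33 → j++
[i=8,j=9] A done, take B[j]=35 → j++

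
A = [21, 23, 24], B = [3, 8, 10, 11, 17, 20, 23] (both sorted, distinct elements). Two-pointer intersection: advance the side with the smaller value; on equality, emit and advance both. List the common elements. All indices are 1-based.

intersection = [23]

[i=1,j=1] 21>3 → j++
[i=1,j=2] 21>8 → j++
[i=1,j=3] 21>10 → j++
[i=1,j=4] 21>11 → j++
[i=1,j=5] 21>17 → j++
[i=1,j=6] 21>20 → j++
[i=1,j=7] 21<23 → i++
[i=2,j=7] 23==23 emit → i++,j++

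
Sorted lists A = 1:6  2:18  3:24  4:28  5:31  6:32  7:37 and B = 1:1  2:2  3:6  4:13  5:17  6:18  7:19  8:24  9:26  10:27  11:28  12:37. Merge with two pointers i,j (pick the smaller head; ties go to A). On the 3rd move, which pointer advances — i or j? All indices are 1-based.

[i=1,j=1] A[i]=6>B[j]=1 take 1 → j++
[i=1,j=2] A[i]=6>B[j]=2 take 2 → j++
[i=1,j=3] A[i]=6<=B[j]=6 take 6 → i++

i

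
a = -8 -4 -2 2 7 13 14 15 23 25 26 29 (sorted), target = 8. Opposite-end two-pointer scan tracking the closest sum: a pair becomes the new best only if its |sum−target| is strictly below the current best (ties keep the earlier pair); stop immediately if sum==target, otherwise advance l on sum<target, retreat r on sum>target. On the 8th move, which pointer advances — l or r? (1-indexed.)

r

l=1 r=12: -8+29=21 d=13 *, r--
l=1 r=11: -8+26=18 d=10 *, r--
l=1 r=10: -8+25=17 d=9 *, r--
l=1 r=9: -8+23=15 d=7 *, r--
l=1 r=8: -8+15=7 d=1 *, l++
l=2 r=8: -4+15=11 d=3, r--
l=2 r=7: -4+14=10 d=2, r--
l=2 r=6: -4+13=9 d=1, r--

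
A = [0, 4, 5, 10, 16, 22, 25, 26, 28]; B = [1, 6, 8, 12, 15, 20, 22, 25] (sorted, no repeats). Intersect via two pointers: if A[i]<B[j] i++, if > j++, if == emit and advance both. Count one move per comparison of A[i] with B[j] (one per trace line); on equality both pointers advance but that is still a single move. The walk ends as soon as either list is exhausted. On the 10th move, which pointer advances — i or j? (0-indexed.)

[i=0,j=0] 0<1 → i++
[i=1,j=0] 4>1 → j++
[i=1,j=1] 4<6 → i++
[i=2,j=1] 5<6 → i++
[i=3,j=1] 10>6 → j++
[i=3,j=2] 10>8 → j++
[i=3,j=3] 10<12 → i++
[i=4,j=3] 16>12 → j++
[i=4,j=4] 16>15 → j++
[i=4,j=5] 16<20 → i++

i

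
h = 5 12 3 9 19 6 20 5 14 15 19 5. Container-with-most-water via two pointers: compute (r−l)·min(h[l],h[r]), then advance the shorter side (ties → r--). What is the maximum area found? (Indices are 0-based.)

max area = 114

l=0 r=11: min(5,5)*11=55 best=55 *, r--
l=0 r=10: min(5,19)*10=50 best=55, l++
l=1 r=10: min(12,19)*9=108 best=108 *, l++
l=2 r=10: min(3,19)*8=24 best=108, l++
l=3 r=10: min(9,19)*7=63 best=108, l++
l=4 r=10: min(19,19)*6=114 best=114 *, r--
l=4 r=9: min(19,15)*5=75 best=114, r--
l=4 r=8: min(19,14)*4=56 best=114, r--
l=4 r=7: min(19,5)*3=15 best=114, r--
l=4 r=6: min(19,20)*2=38 best=114, l++
l=5 r=6: min(6,20)*1=6 best=114, l++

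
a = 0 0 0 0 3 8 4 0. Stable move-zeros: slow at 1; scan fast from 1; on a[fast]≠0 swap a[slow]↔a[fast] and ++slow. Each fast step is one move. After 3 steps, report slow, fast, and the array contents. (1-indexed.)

slow=1, fast=4, a=[0, 0, 0, 0, 3, 8, 4, 0]

(s=1,f=1) a[fast]=0 → fast++
(s=1,f=2) a[fast]=0 → fast++
(s=1,f=3) a[fast]=0 → fast++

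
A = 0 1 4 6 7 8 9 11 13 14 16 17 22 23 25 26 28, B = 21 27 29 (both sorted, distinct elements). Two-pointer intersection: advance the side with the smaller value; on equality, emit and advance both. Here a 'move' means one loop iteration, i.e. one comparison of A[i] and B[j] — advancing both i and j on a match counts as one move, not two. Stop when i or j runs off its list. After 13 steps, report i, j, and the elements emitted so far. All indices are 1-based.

[i=1,j=1] 0<21 → i++
[i=2,j=1] 1<21 → i++
[i=3,j=1] 4<21 → i++
[i=4,j=1] 6<21 → i++
[i=5,j=1] 7<21 → i++
[i=6,j=1] 8<21 → i++
[i=7,j=1] 9<21 → i++
[i=8,j=1] 11<21 → i++
[i=9,j=1] 13<21 → i++
[i=10,j=1] 14<21 → i++
[i=11,j=1] 16<21 → i++
[i=12,j=1] 17<21 → i++
[i=13,j=1] 22>21 → j++

i=13, j=2, emitted=[]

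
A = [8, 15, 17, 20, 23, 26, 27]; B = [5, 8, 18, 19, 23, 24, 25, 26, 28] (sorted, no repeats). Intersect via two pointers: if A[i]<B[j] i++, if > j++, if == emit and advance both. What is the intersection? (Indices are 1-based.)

intersection = [8, 23, 26]

i=1 j=1: 8>5, j++
i=1 j=2: 8==8 emit, i++,j++
i=2 j=3: 15<18, i++
i=3 j=3: 17<18, i++
i=4 j=3: 20>18, j++
i=4 j=4: 20>19, j++
i=4 j=5: 20<23, i++
i=5 j=5: 23==23 emit, i++,j++
i=6 j=6: 26>24, j++
i=6 j=7: 26>25, j++
i=6 j=8: 26==26 emit, i++,j++
i=7 j=9: 27<28, i++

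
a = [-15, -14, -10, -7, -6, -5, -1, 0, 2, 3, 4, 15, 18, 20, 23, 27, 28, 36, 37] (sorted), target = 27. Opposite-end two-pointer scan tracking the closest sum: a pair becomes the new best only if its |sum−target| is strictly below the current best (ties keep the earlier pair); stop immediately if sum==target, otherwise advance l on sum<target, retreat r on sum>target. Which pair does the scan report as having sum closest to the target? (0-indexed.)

[0,18] -15+37=22 d=5 * → l++
[1,18] -14+37=23 d=4 * → l++
[2,18] -10+37=27 d=0 * → stop

pair (-10, 37) with sum 27 (|Δ|=0)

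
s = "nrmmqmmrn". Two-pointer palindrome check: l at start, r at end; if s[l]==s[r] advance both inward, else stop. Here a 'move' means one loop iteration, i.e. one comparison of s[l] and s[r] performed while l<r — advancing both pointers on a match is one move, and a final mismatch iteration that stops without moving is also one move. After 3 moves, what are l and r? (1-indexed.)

l=4, r=6

[1,9] 'n'=='n' → l++,r--
[2,8] 'r'=='r' → l++,r--
[3,7] 'm'=='m' → l++,r--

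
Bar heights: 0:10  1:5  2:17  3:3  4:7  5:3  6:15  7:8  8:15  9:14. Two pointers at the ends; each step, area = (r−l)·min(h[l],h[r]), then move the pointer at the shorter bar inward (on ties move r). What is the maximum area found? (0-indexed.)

l=0 r=9: min(10,14)*9=90 best=90 *, l++
l=1 r=9: min(5,14)*8=40 best=90, l++
l=2 r=9: min(17,14)*7=98 best=98 *, r--
l=2 r=8: min(17,15)*6=90 best=98, r--
l=2 r=7: min(17,8)*5=40 best=98, r--
l=2 r=6: min(17,15)*4=60 best=98, r--
l=2 r=5: min(17,3)*3=9 best=98, r--
l=2 r=4: min(17,7)*2=14 best=98, r--
l=2 r=3: min(17,3)*1=3 best=98, r--

max area = 98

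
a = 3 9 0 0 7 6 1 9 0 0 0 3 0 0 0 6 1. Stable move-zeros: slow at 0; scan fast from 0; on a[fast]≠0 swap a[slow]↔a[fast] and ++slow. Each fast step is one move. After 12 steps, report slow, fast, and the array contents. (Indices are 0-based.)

slow=7, fast=12, a=[3, 9, 7, 6, 1, 9, 3, 0, 0, 0, 0, 0, 0, 0, 0, 6, 1]

slow=0 fast=0: a[fast]=3≠0 swap→a[0]=3, slow++,fast++
slow=1 fast=1: a[fast]=9≠0 swap→a[1]=9, slow++,fast++
slow=2 fast=2: a[fast]=0, fast++
slow=2 fast=3: a[fast]=0, fast++
slow=2 fast=4: a[fast]=7≠0 swap→a[2]=7, slow++,fast++
slow=3 fast=5: a[fast]=6≠0 swap→a[3]=6, slow++,fast++
slow=4 fast=6: a[fast]=1≠0 swap→a[4]=1, slow++,fast++
slow=5 fast=7: a[fast]=9≠0 swap→a[5]=9, slow++,fast++
slow=6 fast=8: a[fast]=0, fast++
slow=6 fast=9: a[fast]=0, fast++
slow=6 fast=10: a[fast]=0, fast++
slow=6 fast=11: a[fast]=3≠0 swap→a[6]=3, slow++,fast++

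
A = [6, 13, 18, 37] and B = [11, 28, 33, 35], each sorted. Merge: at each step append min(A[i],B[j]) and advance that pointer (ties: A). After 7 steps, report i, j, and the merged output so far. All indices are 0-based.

i=3, j=4, merged so far=[6, 11, 13, 18, 28, 33, 35]

i=0 j=0: A[i]=6<=B[j]=11 take 6, i++
i=1 j=0: A[i]=13>B[j]=11 take 11, j++
i=1 j=1: A[i]=13<=B[j]=28 take 13, i++
i=2 j=1: A[i]=18<=B[j]=28 take 18, i++
i=3 j=1: A[i]=37>B[j]=28 take 28, j++
i=3 j=2: A[i]=37>B[j]=33 take 33, j++
i=3 j=3: A[i]=37>B[j]=35 take 35, j++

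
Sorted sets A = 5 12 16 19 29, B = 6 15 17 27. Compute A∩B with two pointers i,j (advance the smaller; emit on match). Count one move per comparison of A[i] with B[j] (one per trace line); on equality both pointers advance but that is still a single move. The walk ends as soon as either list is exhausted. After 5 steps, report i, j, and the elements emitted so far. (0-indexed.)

i=3, j=2, emitted=[]

i=0 j=0: 5<6, i++
i=1 j=0: 12>6, j++
i=1 j=1: 12<15, i++
i=2 j=1: 16>15, j++
i=2 j=2: 16<17, i++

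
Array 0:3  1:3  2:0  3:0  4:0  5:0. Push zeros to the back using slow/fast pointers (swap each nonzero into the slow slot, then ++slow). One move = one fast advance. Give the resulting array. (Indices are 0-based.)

slow=0 fast=0: a[fast]=3≠0 swap→a[0]=3, slow++,fast++
slow=1 fast=1: a[fast]=3≠0 swap→a[1]=3, slow++,fast++
slow=2 fast=2: a[fast]=0, fast++
slow=2 fast=3: a[fast]=0, fast++
slow=2 fast=4: a[fast]=0, fast++
slow=2 fast=5: a[fast]=0, fast++

[3, 3, 0, 0, 0, 0]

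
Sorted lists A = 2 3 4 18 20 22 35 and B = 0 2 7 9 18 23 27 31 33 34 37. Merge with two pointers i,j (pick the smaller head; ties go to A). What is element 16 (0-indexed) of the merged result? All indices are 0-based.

merged[16] = 35

i=0 j=0: A[i]=2>B[j]=0 take 0, j++
i=0 j=1: A[i]=2<=B[j]=2 take 2, i++
i=1 j=1: A[i]=3>B[j]=2 take 2, j++
i=1 j=2: A[i]=3<=B[j]=7 take 3, i++
i=2 j=2: A[i]=4<=B[j]=7 take 4, i++
i=3 j=2: A[i]=18>B[j]=7 take 7, j++
i=3 j=3: A[i]=18>B[j]=9 take 9, j++
i=3 j=4: A[i]=18<=B[j]=18 take 18, i++
i=4 j=4: A[i]=20>B[j]=18 take 18, j++
i=4 j=5: A[i]=20<=B[j]=23 take 20, i++
i=5 j=5: A[i]=22<=B[j]=23 take 22, i++
i=6 j=5: A[i]=35>B[j]=23 take 23, j++
i=6 j=6: A[i]=35>B[j]=27 take 27, j++
i=6 j=7: A[i]=35>B[j]=31 take 31, j++
i=6 j=8: A[i]=35>B[j]=33 take 33, j++
i=6 j=9: A[i]=35>B[j]=34 take 34, j++
i=6 j=10: A[i]=35<=B[j]=37 take 35, i++
i=7 j=10: A done, take B[j]=37, j++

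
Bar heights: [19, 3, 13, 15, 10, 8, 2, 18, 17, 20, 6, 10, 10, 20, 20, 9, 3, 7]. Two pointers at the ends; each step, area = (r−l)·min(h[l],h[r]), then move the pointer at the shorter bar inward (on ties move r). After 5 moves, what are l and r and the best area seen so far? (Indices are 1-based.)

l=3, r=15, best area=266

l=1 r=18: min(19,7)*17=119 best=119 *, r--
l=1 r=17: min(19,3)*16=48 best=119, r--
l=1 r=16: min(19,9)*15=135 best=135 *, r--
l=1 r=15: min(19,20)*14=266 best=266 *, l++
l=2 r=15: min(3,20)*13=39 best=266, l++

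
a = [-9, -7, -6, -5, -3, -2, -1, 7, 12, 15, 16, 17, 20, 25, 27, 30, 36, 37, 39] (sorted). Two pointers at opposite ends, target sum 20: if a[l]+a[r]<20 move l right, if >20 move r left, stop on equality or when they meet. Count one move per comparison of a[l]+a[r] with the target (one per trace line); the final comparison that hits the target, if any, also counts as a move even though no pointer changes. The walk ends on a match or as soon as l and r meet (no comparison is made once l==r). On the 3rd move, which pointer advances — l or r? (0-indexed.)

l=0 r=18: -9+39=30 >20, r--
l=0 r=17: -9+37=28 >20, r--
l=0 r=16: -9+36=27 >20, r--

r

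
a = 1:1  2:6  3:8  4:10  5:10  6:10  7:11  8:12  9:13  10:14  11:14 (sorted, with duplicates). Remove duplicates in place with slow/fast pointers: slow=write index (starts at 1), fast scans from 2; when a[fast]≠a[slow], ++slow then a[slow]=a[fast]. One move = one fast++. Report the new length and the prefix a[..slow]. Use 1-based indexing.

length 8; prefix = [1, 6, 8, 10, 11, 12, 13, 14]

(s=1,f=2) a[fast]=6≠a[slow]=1 write a[2]=6 → slow++,fast++
(s=2,f=3) a[fast]=8≠a[slow]=6 write a[3]=8 → slow++,fast++
(s=3,f=4) a[fast]=10≠a[slow]=8 write a[4]=10 → slow++,fast++
(s=4,f=5) a[fast]=10=a[slow] dup → fast++
(s=4,f=6) a[fast]=10=a[slow] dup → fast++
(s=4,f=7) a[fast]=11≠a[slow]=10 write a[5]=11 → slow++,fast++
(s=5,f=8) a[fast]=12≠a[slow]=11 write a[6]=12 → slow++,fast++
(s=6,f=9) a[fast]=13≠a[slow]=12 write a[7]=13 → slow++,fast++
(s=7,f=10) a[fast]=14≠a[slow]=13 write a[8]=14 → slow++,fast++
(s=8,f=11) a[fast]=14=a[slow] dup → fast++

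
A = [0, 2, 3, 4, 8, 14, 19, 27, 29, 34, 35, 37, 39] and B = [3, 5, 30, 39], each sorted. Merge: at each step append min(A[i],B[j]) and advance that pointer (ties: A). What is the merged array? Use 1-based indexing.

[i=1,j=1] A[i]=0<=B[j]=3 take 0 → i++
[i=2,j=1] A[i]=2<=B[j]=3 take 2 → i++
[i=3,j=1] A[i]=3<=B[j]=3 take 3 → i++
[i=4,j=1] A[i]=4>B[j]=3 take 3 → j++
[i=4,j=2] A[i]=4<=B[j]=5 take 4 → i++
[i=5,j=2] A[i]=8>B[j]=5 take 5 → j++
[i=5,j=3] A[i]=8<=B[j]=30 take 8 → i++
[i=6,j=3] A[i]=14<=B[j]=30 take 14 → i++
[i=7,j=3] A[i]=19<=B[j]=30 take 19 → i++
[i=8,j=3] A[i]=27<=B[j]=30 take 27 → i++
[i=9,j=3] A[i]=29<=B[j]=30 take 29 → i++
[i=10,j=3] A[i]=34>B[j]=30 take 30 → j++
[i=10,j=4] A[i]=34<=B[j]=39 take 34 → i++
[i=11,j=4] A[i]=35<=B[j]=39 take 35 → i++
[i=12,j=4] A[i]=37<=B[j]=39 take 37 → i++
[i=13,j=4] A[i]=39<=B[j]=39 take 39 → i++
[i=14,j=4] A done, take B[j]=39 → j++

[0, 2, 3, 3, 4, 5, 8, 14, 19, 27, 29, 30, 34, 35, 37, 39, 39]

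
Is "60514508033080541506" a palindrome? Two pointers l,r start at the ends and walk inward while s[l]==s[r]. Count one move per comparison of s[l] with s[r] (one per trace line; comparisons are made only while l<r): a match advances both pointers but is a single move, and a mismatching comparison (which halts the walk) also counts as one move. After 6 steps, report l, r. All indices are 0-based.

l=6, r=13

l=0 r=19: '6'=='6', l++,r--
l=1 r=18: '0'=='0', l++,r--
l=2 r=17: '5'=='5', l++,r--
l=3 r=16: '1'=='1', l++,r--
l=4 r=15: '4'=='4', l++,r--
l=5 r=14: '5'=='5', l++,r--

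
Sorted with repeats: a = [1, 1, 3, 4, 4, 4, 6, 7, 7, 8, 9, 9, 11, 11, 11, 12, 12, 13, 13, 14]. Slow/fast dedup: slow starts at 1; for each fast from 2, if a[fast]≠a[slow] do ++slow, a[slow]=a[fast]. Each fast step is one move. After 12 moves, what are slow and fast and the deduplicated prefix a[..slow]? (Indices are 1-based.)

slow=1 fast=2: a[fast]=1=a[slow] dup, fast++
slow=1 fast=3: a[fast]=3≠a[slow]=1 write a[2]=3, slow++,fast++
slow=2 fast=4: a[fast]=4≠a[slow]=3 write a[3]=4, slow++,fast++
slow=3 fast=5: a[fast]=4=a[slow] dup, fast++
slow=3 fast=6: a[fast]=4=a[slow] dup, fast++
slow=3 fast=7: a[fast]=6≠a[slow]=4 write a[4]=6, slow++,fast++
slow=4 fast=8: a[fast]=7≠a[slow]=6 write a[5]=7, slow++,fast++
slow=5 fast=9: a[fast]=7=a[slow] dup, fast++
slow=5 fast=10: a[fast]=8≠a[slow]=7 write a[6]=8, slow++,fast++
slow=6 fast=11: a[fast]=9≠a[slow]=8 write a[7]=9, slow++,fast++
slow=7 fast=12: a[fast]=9=a[slow] dup, fast++
slow=7 fast=13: a[fast]=11≠a[slow]=9 write a[8]=11, slow++,fast++

slow=8, fast=14, prefix=[1, 3, 4, 6, 7, 8, 9, 11]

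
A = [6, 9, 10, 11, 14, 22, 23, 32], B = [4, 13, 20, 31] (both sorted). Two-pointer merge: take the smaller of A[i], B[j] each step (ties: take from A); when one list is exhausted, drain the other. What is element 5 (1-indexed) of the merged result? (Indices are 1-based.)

[i=1,j=1] A[i]=6>B[j]=4 take 4 → j++
[i=1,j=2] A[i]=6<=B[j]=13 take 6 → i++
[i=2,j=2] A[i]=9<=B[j]=13 take 9 → i++
[i=3,j=2] A[i]=10<=B[j]=13 take 10 → i++
[i=4,j=2] A[i]=11<=B[j]=13 take 11 → i++
[i=5,j=2] A[i]=14>B[j]=13 take 13 → j++
[i=5,j=3] A[i]=14<=B[j]=20 take 14 → i++
[i=6,j=3] A[i]=22>B[j]=20 take 20 → j++
[i=6,j=4] A[i]=22<=B[j]=31 take 22 → i++
[i=7,j=4] A[i]=23<=B[j]=31 take 23 → i++
[i=8,j=4] A[i]=32>B[j]=31 take 31 → j++
[i=8,j=5] B done, take A[i]=32 → i++

merged[5] = 11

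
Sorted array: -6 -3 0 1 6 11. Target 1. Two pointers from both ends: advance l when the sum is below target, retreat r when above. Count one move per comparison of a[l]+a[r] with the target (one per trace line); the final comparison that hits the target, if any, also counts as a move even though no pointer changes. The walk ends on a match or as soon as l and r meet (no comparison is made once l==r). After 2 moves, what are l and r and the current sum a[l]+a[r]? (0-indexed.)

l=0 r=5: -6+11=5 >1, r--
l=0 r=4: -6+6=0 <1, l++

l=1, r=4, sum=3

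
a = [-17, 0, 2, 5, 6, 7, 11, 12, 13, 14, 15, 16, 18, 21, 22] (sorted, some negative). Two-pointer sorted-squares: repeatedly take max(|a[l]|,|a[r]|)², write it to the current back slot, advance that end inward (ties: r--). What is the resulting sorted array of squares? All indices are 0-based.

[0, 4, 25, 36, 49, 121, 144, 169, 196, 225, 256, 289, 324, 441, 484]

[0,14] |-17|<=|22| out[14]=484 → r--
[0,13] |-17|<=|21| out[13]=441 → r--
[0,12] |-17|<=|18| out[12]=324 → r--
[0,11] |-17|>|16| out[11]=289 → l++
[1,11] |0|<=|16| out[10]=256 → r--
[1,10] |0|<=|15| out[9]=225 → r--
[1,9] |0|<=|14| out[8]=196 → r--
[1,8] |0|<=|13| out[7]=169 → r--
[1,7] |0|<=|12| out[6]=144 → r--
[1,6] |0|<=|11| out[5]=121 → r--
[1,5] |0|<=|7| out[4]=49 → r--
[1,4] |0|<=|6| out[3]=36 → r--
[1,3] |0|<=|5| out[2]=25 → r--
[1,2] |0|<=|2| out[1]=4 → r--
[1,1] |0|<=|0| out[0]=0 → r--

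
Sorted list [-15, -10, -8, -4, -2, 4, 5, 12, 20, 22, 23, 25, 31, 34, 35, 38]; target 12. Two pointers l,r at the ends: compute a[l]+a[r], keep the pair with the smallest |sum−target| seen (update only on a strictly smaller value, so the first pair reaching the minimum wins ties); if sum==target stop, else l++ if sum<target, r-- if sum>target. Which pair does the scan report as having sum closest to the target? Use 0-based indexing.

l=0 r=15: -15+38=23 d=11 *, r--
l=0 r=14: -15+35=20 d=8 *, r--
l=0 r=13: -15+34=19 d=7 *, r--
l=0 r=12: -15+31=16 d=4 *, r--
l=0 r=11: -15+25=10 d=2 *, l++
l=1 r=11: -10+25=15 d=3, r--
l=1 r=10: -10+23=13 d=1 *, r--
l=1 r=9: -10+22=12 d=0 *, stop

pair (-10, 22) with sum 12 (|Δ|=0)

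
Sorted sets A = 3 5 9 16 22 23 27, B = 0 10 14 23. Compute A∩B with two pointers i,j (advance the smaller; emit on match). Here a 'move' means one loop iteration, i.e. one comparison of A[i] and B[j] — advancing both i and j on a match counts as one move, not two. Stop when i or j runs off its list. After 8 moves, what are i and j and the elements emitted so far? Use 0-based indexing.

i=0 j=0: 3>0, j++
i=0 j=1: 3<10, i++
i=1 j=1: 5<10, i++
i=2 j=1: 9<10, i++
i=3 j=1: 16>10, j++
i=3 j=2: 16>14, j++
i=3 j=3: 16<23, i++
i=4 j=3: 22<23, i++

i=5, j=3, emitted=[]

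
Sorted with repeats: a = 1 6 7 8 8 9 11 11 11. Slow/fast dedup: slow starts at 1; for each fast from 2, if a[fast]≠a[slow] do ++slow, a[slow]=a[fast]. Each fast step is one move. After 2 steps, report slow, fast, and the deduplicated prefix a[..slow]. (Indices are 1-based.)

slow=1 fast=2: a[fast]=6≠a[slow]=1 write a[2]=6, slow++,fast++
slow=2 fast=3: a[fast]=7≠a[slow]=6 write a[3]=7, slow++,fast++

slow=3, fast=4, prefix=[1, 6, 7]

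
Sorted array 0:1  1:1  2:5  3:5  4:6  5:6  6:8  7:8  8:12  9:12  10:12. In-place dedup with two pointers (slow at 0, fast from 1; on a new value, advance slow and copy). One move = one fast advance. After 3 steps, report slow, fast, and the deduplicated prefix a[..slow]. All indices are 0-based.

slow=1, fast=4, prefix=[1, 5]

slow=0 fast=1: a[fast]=1=a[slow] dup, fast++
slow=0 fast=2: a[fast]=5≠a[slow]=1 write a[1]=5, slow++,fast++
slow=1 fast=3: a[fast]=5=a[slow] dup, fast++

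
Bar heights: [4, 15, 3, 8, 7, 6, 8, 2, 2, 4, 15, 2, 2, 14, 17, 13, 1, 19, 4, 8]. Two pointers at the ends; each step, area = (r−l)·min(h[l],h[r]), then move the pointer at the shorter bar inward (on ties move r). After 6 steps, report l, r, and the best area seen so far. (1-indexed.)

l=1 r=20: min(4,8)*19=76 best=76 *, l++
l=2 r=20: min(15,8)*18=144 best=144 *, r--
l=2 r=19: min(15,4)*17=68 best=144, r--
l=2 r=18: min(15,19)*16=240 best=240 *, l++
l=3 r=18: min(3,19)*15=45 best=240, l++
l=4 r=18: min(8,19)*14=112 best=240, l++

l=5, r=18, best area=240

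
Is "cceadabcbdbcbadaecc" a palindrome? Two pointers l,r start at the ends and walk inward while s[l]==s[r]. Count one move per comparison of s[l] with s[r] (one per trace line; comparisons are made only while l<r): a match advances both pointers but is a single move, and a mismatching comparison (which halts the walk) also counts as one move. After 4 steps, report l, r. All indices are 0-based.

l=4, r=14

[0,18] 'c'=='c' → l++,r--
[1,17] 'c'=='c' → l++,r--
[2,16] 'e'=='e' → l++,r--
[3,15] 'a'=='a' → l++,r--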